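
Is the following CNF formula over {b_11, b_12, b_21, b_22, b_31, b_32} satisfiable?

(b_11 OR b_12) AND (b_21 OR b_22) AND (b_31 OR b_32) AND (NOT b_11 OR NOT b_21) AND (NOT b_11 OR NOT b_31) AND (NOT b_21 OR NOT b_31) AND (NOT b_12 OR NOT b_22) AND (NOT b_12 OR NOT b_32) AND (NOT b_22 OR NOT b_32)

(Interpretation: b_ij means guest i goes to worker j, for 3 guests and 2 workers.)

Try b_11 = true.
(NOT b_21) alone gives b_21 = false.
(b_22) alone gives b_22 = true.
(NOT b_31) alone gives b_31 = false.
(b_32) alone gives b_32 = true.
That conflicts with the unit clause (NOT b_32).
Backtrack on b_11: now try b_11 = false.
(b_12) alone gives b_12 = true.
(NOT b_22) alone gives b_22 = false.
(b_21) alone gives b_21 = true.
(NOT b_31) alone gives b_31 = false.
(b_32) alone gives b_32 = true.
That conflicts with the unit clause (NOT b_32).
Both values of b_11 lead to a conflict.
No assignment satisfies every clause.

Unsatisfiable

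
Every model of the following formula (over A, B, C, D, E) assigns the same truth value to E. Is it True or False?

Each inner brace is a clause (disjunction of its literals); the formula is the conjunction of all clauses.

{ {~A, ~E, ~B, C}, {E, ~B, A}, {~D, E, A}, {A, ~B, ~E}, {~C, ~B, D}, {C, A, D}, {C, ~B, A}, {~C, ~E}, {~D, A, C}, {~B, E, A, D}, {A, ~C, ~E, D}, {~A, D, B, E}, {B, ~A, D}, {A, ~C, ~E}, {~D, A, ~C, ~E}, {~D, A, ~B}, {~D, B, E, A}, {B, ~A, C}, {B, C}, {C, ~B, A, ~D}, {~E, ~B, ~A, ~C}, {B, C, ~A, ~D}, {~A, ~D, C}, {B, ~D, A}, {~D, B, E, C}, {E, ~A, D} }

Suppose E = 1.
Unit clause (~C) forces C = 0.
Unit clause (B) forces B = 1.
Unit clause (~A) forces A = 0.
Now (A) is unsatisfied and unit — conflict.
So every satisfying assignment has E = False.

False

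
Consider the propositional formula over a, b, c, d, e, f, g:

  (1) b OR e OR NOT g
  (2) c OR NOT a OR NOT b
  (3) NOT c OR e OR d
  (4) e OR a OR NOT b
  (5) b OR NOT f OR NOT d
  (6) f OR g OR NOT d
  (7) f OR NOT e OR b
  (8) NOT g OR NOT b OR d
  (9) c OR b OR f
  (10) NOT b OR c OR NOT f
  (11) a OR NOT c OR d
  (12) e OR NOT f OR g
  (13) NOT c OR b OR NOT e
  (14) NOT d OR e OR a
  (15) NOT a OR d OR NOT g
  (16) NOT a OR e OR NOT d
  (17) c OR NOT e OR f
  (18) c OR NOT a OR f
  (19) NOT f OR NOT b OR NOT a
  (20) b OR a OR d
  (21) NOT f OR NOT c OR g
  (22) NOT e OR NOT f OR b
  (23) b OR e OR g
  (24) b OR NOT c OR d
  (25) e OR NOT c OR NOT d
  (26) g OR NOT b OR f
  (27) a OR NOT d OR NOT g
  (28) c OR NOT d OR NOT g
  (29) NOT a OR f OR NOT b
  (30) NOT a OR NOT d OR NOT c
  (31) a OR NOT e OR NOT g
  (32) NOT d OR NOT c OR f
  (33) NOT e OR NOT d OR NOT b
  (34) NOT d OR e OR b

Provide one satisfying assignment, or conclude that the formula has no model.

Try b = true.
Try c = true.
Try e = true.
The clause (NOT d) is unit, so d = false.
The clause (NOT g) is unit, so g = false.
The clause (a) is unit, so a = true.
The clause (NOT f) is unit, so f = false.
But (f) is also a unit clause — contradiction.
That branch fails; take e = false instead.
The clause (d) is unit, so d = true.
But (NOT d) is also a unit clause — contradiction.
Both values of e lead to a conflict.
That branch fails; take c = false instead.
The clause (NOT a) is unit, so a = false.
The clause (e) is unit, so e = true.
The clause (NOT f) is unit, so f = false.
But (f) is also a unit clause — contradiction.
Both values of c lead to a conflict.
That branch fails; take b = false instead.
Try e = true.
The clause (f) is unit, so f = true.
But (NOT f) is also a unit clause — contradiction.
That branch fails; take e = false instead.
The clause (NOT g) is unit, so g = false.
But (g) is also a unit clause — contradiction.
Both values of e lead to a conflict.
Both values of b lead to a conflict.

UNSATISFIABLE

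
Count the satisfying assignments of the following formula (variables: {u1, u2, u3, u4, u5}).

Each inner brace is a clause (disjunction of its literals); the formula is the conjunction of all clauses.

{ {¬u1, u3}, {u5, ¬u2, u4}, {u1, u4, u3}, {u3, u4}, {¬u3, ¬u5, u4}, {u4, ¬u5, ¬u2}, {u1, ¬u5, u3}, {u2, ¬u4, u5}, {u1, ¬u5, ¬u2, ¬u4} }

There are 2^5 = 32 truth assignments over (u1, u2, u3, u4, u5).
Split on u1. With u1 = True, the clauses containing u1 are satisfied and ¬u1 drops from the rest; 4 of the 2^4 = 16 assignments to the other variables satisfy what remains.
With u1 = False, by the same count on the reduced clause set, 4 assignments work.
(One model: u1=F, u2=F, u3=T, u4=F, u5=F.)
Total: 4 + 4 = 8.

8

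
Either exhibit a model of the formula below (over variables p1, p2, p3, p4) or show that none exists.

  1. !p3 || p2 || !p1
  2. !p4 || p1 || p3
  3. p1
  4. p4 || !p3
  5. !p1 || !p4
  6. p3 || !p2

p1 ↦ true,  p2 ↦ false,  p3 ↦ false,  p4 ↦ false

From the singleton clause (p1), p1 = true.
From the singleton clause (!p4), p4 = false.
From the singleton clause (!p3), p3 = false.
From the singleton clause (!p2), p2 = false.
Every clause now holds.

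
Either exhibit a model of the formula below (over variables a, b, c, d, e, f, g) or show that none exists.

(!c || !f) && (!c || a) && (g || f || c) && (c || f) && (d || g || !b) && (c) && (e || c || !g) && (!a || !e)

a ↦ true; b ↦ true; c ↦ true; d ↦ false; e ↦ false; f ↦ false; g ↦ true

(c) alone gives c = true.
(!f) alone gives f = false.
(a) alone gives a = true.
(!e) alone gives e = false.
Case d = false:
Case g = true:
All clauses hold; b can take either value.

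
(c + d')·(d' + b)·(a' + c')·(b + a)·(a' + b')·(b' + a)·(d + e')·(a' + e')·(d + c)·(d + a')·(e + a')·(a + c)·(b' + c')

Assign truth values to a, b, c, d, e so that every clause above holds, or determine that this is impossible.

UNSATISFIABLE

Try c = 1.
(a') alone gives a = 0.
(b) alone gives b = 1.
That conflicts with the unit clause (b').
That branch fails; take c = 0 instead.
(d') alone gives d = 0.
That conflicts with the unit clause (d).
Both values of c lead to a conflict.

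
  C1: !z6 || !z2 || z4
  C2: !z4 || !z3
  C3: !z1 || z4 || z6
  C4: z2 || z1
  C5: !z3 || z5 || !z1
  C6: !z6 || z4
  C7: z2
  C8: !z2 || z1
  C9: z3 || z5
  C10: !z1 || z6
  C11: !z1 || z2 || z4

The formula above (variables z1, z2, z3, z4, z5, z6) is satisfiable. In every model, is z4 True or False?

Suppose z4 = false.
From the singleton clause (!z6), z6 = false.
From the singleton clause (!z1), z1 = false.
From the singleton clause (z2), z2 = true.
That conflicts with the unit clause (!z2).
So every satisfying assignment has z4 = True.

True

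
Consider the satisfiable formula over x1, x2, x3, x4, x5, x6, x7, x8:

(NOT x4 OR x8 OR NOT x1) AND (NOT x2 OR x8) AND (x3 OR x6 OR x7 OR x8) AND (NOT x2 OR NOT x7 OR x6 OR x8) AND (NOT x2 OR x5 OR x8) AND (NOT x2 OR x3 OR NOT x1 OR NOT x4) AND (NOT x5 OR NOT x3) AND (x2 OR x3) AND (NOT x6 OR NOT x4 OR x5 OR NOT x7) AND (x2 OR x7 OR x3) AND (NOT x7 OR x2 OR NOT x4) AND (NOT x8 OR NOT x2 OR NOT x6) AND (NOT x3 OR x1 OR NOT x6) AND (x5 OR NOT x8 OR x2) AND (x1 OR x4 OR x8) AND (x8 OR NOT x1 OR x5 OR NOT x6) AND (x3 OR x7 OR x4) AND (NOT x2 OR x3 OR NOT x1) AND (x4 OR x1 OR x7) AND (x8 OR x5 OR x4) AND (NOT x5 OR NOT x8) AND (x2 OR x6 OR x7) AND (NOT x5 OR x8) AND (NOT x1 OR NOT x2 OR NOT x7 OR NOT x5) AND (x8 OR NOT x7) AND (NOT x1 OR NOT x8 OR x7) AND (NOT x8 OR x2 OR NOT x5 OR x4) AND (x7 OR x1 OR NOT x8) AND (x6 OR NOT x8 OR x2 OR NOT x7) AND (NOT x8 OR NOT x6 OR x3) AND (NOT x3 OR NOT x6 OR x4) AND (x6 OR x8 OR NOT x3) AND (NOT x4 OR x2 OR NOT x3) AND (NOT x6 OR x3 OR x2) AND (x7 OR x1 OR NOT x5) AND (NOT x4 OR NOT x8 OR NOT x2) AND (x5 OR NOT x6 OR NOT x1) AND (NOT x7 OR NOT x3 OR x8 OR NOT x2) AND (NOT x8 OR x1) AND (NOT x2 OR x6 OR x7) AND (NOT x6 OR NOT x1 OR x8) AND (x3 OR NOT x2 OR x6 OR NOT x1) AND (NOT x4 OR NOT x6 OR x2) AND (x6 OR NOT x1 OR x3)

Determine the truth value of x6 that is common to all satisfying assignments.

False

Suppose x6 = true.
Branch on x2: set x2 = false.
The clause (x3) is unit, so x3 = true.
The clause (NOT x5) is unit, so x5 = false.
The clause (x1) is unit, so x1 = true.
But (NOT x1) is also a unit clause — contradiction.
So x2 must be the other value — set x2 = true.
The clause (x8) is unit, so x8 = true.
But (NOT x8) is also a unit clause — contradiction.
Both values of x2 lead to a conflict.
So every satisfying assignment has x6 = False.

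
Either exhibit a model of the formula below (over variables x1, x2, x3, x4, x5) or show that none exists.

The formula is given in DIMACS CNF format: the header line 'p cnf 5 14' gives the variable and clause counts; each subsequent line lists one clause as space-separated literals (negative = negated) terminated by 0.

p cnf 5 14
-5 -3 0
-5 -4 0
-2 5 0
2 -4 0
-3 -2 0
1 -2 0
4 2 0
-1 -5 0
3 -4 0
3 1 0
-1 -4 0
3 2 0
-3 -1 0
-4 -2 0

UNSATISFIABLE

Branch on x5: set x5 = False.
Unit clause (¬x2) forces x2 = False.
Unit clause (¬x4) forces x4 = False.
But (x4) is also a unit clause — contradiction.
Undo x5 and try x5 = True.
Unit clause (¬x3) forces x3 = False.
Unit clause (¬x4) forces x4 = False.
Unit clause (x2) forces x2 = True.
Unit clause (x1) forces x1 = True.
But (¬x1) is also a unit clause — contradiction.
Both values of x5 lead to a conflict.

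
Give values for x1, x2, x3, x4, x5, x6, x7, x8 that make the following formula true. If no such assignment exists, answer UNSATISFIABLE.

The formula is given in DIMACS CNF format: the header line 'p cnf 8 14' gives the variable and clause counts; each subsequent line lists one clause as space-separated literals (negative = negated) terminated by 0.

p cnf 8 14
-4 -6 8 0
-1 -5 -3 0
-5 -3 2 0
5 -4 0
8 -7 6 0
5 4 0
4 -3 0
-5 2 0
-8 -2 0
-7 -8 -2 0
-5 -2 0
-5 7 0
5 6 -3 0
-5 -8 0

UNSATISFIABLE

Case x5 = True:
(x2) alone gives x2 = True.
That conflicts with the unit clause (¬x2).
Undo x5 and try x5 = False.
(¬x4) alone gives x4 = False.
That conflicts with the unit clause (x4).
Neither x5 = True nor x5 = False works.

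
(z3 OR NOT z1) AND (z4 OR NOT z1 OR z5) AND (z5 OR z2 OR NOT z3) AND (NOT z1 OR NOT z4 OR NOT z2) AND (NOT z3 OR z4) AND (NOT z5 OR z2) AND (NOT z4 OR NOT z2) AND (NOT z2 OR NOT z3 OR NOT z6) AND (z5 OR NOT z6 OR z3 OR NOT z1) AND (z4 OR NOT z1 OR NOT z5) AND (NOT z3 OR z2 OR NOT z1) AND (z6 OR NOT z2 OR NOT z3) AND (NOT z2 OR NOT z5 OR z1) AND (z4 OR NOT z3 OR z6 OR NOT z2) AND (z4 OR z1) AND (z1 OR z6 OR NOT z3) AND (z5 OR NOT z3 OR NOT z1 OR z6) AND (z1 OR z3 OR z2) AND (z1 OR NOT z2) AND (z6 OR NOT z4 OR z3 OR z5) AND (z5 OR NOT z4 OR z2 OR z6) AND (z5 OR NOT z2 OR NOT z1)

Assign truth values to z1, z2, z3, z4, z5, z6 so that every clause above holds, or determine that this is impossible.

Try z3 = true.
The clause (z4) is unit, so z4 = true.
The clause (NOT z2) is unit, so z2 = false.
The clause (z5) is unit, so z5 = true.
But (NOT z5) is also a unit clause — contradiction.
That branch fails; take z3 = false instead.
The clause (NOT z1) is unit, so z1 = false.
The clause (z4) is unit, so z4 = true.
The clause (NOT z2) is unit, so z2 = false.
But (z2) is also a unit clause — contradiction.
Both values of z3 lead to a conflict.

UNSATISFIABLE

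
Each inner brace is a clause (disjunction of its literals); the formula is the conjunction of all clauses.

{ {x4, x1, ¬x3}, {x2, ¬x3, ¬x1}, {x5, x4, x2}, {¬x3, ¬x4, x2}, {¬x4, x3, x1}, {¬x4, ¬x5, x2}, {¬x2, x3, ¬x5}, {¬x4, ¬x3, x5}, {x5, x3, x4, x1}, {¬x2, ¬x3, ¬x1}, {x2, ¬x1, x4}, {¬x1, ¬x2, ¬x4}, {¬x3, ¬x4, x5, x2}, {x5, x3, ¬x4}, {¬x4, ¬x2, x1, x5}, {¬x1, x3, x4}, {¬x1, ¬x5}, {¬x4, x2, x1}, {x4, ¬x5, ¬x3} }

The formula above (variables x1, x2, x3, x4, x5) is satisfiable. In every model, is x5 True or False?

True

Suppose x5 = False.
Branch on x4: set x4 = True.
The clause (¬x3) is unit, so x3 = False.
But (x3) is also a unit clause — contradiction.
Undo x4 and try x4 = False.
The clause (x2) is unit, so x2 = True.
Branch on x1: set x1 = True.
The clause (¬x3) is unit, so x3 = False.
But (x3) is also a unit clause — contradiction.
Undo x1 and try x1 = False.
The clause (¬x3) is unit, so x3 = False.
But (x3) is also a unit clause — contradiction.
Neither x1 = True nor x1 = False works.
Neither x4 = True nor x4 = False works.
So every satisfying assignment has x5 = True.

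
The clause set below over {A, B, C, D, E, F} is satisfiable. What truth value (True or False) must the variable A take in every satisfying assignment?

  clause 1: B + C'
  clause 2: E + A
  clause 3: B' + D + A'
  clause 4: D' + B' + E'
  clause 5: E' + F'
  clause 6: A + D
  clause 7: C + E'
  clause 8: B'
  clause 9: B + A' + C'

Suppose A = 0.
(E) alone gives E = 1.
(F') alone gives F = 0.
(D) alone gives D = 1.
(B') alone gives B = 0.
(C') alone gives C = 0.
Now (C) is unsatisfied and unit — conflict.
So every satisfying assignment has A = True.

True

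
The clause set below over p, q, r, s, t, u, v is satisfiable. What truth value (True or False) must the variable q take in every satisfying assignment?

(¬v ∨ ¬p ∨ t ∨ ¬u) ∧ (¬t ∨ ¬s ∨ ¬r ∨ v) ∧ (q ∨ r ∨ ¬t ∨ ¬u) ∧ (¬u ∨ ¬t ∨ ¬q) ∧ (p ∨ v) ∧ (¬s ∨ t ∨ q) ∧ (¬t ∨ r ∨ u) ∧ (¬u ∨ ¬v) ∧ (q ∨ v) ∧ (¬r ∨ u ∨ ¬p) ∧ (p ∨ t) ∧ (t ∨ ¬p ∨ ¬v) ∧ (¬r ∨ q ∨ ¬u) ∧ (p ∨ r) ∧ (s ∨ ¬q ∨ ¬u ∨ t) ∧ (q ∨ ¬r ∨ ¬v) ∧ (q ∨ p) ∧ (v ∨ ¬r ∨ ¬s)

True

Suppose q = False.
(v) alone gives v = True.
(¬u) alone gives u = False.
(¬r) alone gives r = False.
(¬t) alone gives t = False.
(¬s) alone gives s = False.
(p) alone gives p = True.
But (¬p) is also a unit clause — contradiction.
So every satisfying assignment has q = True.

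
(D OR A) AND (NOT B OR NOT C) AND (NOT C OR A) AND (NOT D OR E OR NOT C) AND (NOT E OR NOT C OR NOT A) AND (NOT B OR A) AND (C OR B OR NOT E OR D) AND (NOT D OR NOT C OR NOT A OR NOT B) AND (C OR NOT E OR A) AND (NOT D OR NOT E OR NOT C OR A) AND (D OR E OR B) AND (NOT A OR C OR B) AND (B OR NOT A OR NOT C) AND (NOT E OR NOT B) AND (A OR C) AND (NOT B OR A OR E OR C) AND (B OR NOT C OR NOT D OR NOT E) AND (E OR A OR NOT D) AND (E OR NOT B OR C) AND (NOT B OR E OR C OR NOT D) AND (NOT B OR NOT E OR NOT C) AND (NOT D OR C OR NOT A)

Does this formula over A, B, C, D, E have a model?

No, unsatisfiable

Branch on D: set D = true.
Branch on B: set B = false.
Branch on C: set C = false.
From the singleton clause (NOT A), A = false.
But (A) is also a unit clause — contradiction.
That branch fails; take C = true instead.
From the singleton clause (A), A = true.
But (NOT A) is also a unit clause — contradiction.
Both values of C lead to a conflict.
That branch fails; take B = true instead.
From the singleton clause (NOT C), C = false.
From the singleton clause (A), A = true.
But (NOT A) is also a unit clause — contradiction.
Both values of B lead to a conflict.
That branch fails; take D = false instead.
From the singleton clause (A), A = true.
Branch on B: set B = false.
From the singleton clause (E), E = true.
From the singleton clause (NOT C), C = false.
But (C) is also a unit clause — contradiction.
That branch fails; take B = true instead.
From the singleton clause (NOT C), C = false.
From the singleton clause (NOT E), E = false.
But (E) is also a unit clause — contradiction.
Both values of B lead to a conflict.
Both values of D lead to a conflict.
No assignment satisfies every clause.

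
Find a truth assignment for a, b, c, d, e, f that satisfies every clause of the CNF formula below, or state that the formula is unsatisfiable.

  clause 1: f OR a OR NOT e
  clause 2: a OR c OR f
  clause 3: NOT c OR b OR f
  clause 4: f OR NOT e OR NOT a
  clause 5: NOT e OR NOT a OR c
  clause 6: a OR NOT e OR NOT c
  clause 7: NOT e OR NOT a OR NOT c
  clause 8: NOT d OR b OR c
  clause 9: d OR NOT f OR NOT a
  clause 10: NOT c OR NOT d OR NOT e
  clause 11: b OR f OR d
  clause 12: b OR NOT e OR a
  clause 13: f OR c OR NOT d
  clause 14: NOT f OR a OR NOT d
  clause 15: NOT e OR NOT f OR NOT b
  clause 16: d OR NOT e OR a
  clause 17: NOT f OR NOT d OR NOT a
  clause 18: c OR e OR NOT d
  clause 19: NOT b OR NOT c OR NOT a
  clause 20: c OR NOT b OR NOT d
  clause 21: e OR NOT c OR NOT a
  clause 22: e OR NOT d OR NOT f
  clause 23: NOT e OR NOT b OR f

a=false,  b=true,  c=true,  d=true,  e=false,  f=false

Case f = false:
Case a = false:
(NOT e) alone gives e = false.
(c) alone gives c = true.
(b) alone gives b = true.
No clause remains; d is free.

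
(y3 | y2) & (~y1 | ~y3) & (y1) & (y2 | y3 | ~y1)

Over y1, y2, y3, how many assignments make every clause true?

There are 2^3 = 8 truth assignments over (y1, y2, y3).
Check each against the 4 clauses (columns in the order y1, y2, y3):
  F F F  ✗ fails (y3 | y2)
  F F T  ✗ fails (y1)
  F T F  ✗ fails (y1)
  F T T  ✗ fails (y1)
  T F F  ✗ fails (y3 | y2)
  T F T  ✗ fails (~y1 | ~y3)
  T T F  ✓ satisfies all
  T T T  ✗ fails (~y1 | ~y3)
1 of the 8 rows is a model.

1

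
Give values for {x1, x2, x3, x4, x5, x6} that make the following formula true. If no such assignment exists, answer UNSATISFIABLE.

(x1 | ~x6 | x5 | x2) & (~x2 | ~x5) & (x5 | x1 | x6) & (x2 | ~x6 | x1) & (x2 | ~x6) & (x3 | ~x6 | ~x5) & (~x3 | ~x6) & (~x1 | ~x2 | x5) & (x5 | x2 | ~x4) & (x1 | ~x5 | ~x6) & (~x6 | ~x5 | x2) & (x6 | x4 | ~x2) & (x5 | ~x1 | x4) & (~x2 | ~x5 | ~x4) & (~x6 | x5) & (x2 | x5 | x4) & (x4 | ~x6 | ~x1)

Try x2 = 0.
Unit clause (~x6) forces x6 = 0.
Try x5 = 1.
Every clause is now satisfied; x1, x3, x4 are unconstrained.

x1=1,  x2=0,  x3=1,  x4=0,  x5=1,  x6=0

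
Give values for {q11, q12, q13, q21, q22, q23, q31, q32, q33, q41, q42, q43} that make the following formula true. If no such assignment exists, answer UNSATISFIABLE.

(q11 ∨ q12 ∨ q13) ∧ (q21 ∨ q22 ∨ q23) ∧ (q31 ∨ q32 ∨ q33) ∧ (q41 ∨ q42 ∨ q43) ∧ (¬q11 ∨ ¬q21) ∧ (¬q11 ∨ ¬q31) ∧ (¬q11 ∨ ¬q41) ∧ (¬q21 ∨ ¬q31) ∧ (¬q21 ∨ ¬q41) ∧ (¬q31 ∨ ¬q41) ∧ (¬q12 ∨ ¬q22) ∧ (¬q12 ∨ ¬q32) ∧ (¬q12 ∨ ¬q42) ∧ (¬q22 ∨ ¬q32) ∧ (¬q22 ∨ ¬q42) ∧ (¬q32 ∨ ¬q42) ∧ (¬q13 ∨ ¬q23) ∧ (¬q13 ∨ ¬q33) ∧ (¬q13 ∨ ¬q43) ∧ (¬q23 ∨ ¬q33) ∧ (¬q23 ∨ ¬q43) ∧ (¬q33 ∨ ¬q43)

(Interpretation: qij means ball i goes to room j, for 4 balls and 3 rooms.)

Branch on q11: set q11 = False.
Branch on q12: set q12 = True.
(¬q22) alone gives q22 = False.
(¬q32) alone gives q32 = False.
(¬q42) alone gives q42 = False.
Branch on q21: set q21 = True.
(¬q31) alone gives q31 = False.
(q33) alone gives q33 = True.
(¬q41) alone gives q41 = False.
(q43) alone gives q43 = True.
But (¬q43) is also a unit clause — contradiction.
Undo q21 and try q21 = False.
(q23) alone gives q23 = True.
(¬q13) alone gives q13 = False.
(¬q33) alone gives q33 = False.
(q31) alone gives q31 = True.
(¬q41) alone gives q41 = False.
(q43) alone gives q43 = True.
But (¬q43) is also a unit clause — contradiction.
Either choice for q21 ends in contradiction.
Undo q12 and try q12 = False.
(q13) alone gives q13 = True.
(¬q23) alone gives q23 = False.
(¬q33) alone gives q33 = False.
(¬q43) alone gives q43 = False.
Branch on q21: set q21 = True.
(¬q31) alone gives q31 = False.
(q32) alone gives q32 = True.
(¬q41) alone gives q41 = False.
(q42) alone gives q42 = True.
But (¬q42) is also a unit clause — contradiction.
Undo q21 and try q21 = False.
(q22) alone gives q22 = True.
(¬q32) alone gives q32 = False.
(q31) alone gives q31 = True.
(¬q41) alone gives q41 = False.
(q42) alone gives q42 = True.
But (¬q42) is also a unit clause — contradiction.
Either choice for q21 ends in contradiction.
Either choice for q12 ends in contradiction.
Undo q11 and try q11 = True.
(¬q21) alone gives q21 = False.
(¬q31) alone gives q31 = False.
(¬q41) alone gives q41 = False.
Branch on q22: set q22 = True.
(¬q12) alone gives q12 = False.
(¬q32) alone gives q32 = False.
(q33) alone gives q33 = True.
(¬q42) alone gives q42 = False.
(q43) alone gives q43 = True.
But (¬q43) is also a unit clause — contradiction.
Undo q22 and try q22 = False.
(q23) alone gives q23 = True.
(¬q13) alone gives q13 = False.
(¬q33) alone gives q33 = False.
(q32) alone gives q32 = True.
(¬q12) alone gives q12 = False.
(¬q42) alone gives q42 = False.
(q43) alone gives q43 = True.
But (¬q43) is also a unit clause — contradiction.
Either choice for q22 ends in contradiction.
Either choice for q11 ends in contradiction.

UNSATISFIABLE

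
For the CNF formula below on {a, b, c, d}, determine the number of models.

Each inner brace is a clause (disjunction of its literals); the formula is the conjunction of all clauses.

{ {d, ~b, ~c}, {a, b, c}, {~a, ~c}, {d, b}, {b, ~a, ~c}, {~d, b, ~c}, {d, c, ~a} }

5

There are 2^4 = 16 truth assignments over (a, b, c, d).
Check each against the 7 clauses (columns in the order a, b, c, d):
  F F F F  ✗ fails (a | b | c)
  F F F T  ✗ fails (a | b | c)
  F F T F  ✗ fails (d | b)
  F F T T  ✗ fails (~d | b | ~c)
  F T F F  ✓ satisfies all
  F T F T  ✓ satisfies all
  F T T F  ✗ fails (d | ~b | ~c)
  F T T T  ✓ satisfies all
  T F F F  ✗ fails (d | b)
  T F F T  ✓ satisfies all
  T F T F  ✗ fails (~a | ~c)
  T F T T  ✗ fails (~a | ~c)
  T T F F  ✗ fails (d | c | ~a)
  T T F T  ✓ satisfies all
  T T T F  ✗ fails (d | ~b | ~c)
  T T T T  ✗ fails (~a | ~c)
5 of the 16 rows are models.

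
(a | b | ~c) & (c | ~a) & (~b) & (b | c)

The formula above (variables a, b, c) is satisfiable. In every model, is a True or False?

True

Suppose a = 0.
(~b) alone gives b = 0.
(~c) alone gives c = 0.
But (c) is also a unit clause — contradiction.
So every satisfying assignment has a = True.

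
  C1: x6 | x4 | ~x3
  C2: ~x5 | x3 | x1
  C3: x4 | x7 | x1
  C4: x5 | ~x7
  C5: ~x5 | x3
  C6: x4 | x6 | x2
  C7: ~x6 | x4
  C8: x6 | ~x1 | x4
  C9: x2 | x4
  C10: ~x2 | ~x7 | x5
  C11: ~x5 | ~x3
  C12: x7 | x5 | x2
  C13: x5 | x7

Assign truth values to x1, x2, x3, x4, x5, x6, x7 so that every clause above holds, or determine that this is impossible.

UNSATISFIABLE

Branch on x5: set x5 = 1.
Unit clause (x3) forces x3 = 1.
Now (~x3) is unsatisfied and unit — conflict.
So x5 must be the other value — set x5 = 0.
Unit clause (~x7) forces x7 = 0.
Now (x7) is unsatisfied and unit — conflict.
Both values of x5 lead to a conflict.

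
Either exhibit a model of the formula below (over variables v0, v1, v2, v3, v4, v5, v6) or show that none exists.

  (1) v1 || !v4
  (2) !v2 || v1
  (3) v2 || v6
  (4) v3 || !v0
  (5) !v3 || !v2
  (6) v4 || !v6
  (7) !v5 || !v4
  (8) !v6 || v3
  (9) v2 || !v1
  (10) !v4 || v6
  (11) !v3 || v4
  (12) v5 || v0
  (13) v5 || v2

v0=false,  v1=true,  v2=true,  v3=false,  v4=false,  v5=true,  v6=false

Branch on v1: set v1 = true.
The clause (v2) is unit, so v2 = true.
The clause (!v3) is unit, so v3 = false.
The clause (!v0) is unit, so v0 = false.
The clause (!v6) is unit, so v6 = false.
The clause (!v4) is unit, so v4 = false.
The clause (v5) is unit, so v5 = true.
This assignment satisfies each clause.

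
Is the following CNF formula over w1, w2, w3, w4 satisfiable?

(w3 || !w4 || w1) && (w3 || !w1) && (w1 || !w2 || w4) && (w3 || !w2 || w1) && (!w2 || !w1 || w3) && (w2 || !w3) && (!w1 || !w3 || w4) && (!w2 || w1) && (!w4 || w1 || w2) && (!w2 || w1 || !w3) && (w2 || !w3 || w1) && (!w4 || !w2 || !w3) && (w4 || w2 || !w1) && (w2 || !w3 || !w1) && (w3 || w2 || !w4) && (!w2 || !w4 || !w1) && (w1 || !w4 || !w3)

Try w3 = false.
Unit clause (!w1) forces w1 = false.
Unit clause (!w4) forces w4 = false.
Unit clause (!w2) forces w2 = false.
This assignment satisfies each clause.
A satisfying assignment: w1 ↦ false, w2 ↦ false, w3 ↦ false, w4 ↦ false.

Satisfiable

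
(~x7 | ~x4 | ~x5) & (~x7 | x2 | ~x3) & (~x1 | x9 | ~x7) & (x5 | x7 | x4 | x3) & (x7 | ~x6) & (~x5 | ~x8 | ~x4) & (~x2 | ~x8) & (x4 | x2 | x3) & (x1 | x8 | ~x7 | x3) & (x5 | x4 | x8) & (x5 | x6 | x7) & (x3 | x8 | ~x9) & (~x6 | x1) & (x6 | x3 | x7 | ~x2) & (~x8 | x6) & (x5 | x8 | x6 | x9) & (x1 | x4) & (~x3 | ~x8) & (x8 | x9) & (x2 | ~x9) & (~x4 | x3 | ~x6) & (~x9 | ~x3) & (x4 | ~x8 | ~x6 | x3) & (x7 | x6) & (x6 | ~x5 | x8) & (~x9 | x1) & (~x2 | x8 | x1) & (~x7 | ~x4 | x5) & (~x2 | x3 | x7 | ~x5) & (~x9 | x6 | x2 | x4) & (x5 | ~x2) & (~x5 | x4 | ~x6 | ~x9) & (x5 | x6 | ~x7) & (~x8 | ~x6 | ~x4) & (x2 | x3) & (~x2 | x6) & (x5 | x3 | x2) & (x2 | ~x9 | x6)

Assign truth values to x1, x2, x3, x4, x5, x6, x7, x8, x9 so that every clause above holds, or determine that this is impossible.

UNSATISFIABLE

Case x7 = 1:
Case x4 = 0:
(x1) alone gives x1 = 1.
(x9) alone gives x9 = 1.
(x2) alone gives x2 = 1.
(~x8) alone gives x8 = 0.
(x5) alone gives x5 = 1.
(x3) alone gives x3 = 1.
Now (~x3) is unsatisfied and unit — conflict.
So x4 must be the other value — set x4 = 1.
(~x5) alone gives x5 = 0.
Now (x5) is unsatisfied and unit — conflict.
Neither x4 = 1 nor x4 = 0 works.
So x7 must be the other value — set x7 = 0.
(~x6) alone gives x6 = 0.
Now (x6) is unsatisfied and unit — conflict.
Neither x7 = 1 nor x7 = 0 works.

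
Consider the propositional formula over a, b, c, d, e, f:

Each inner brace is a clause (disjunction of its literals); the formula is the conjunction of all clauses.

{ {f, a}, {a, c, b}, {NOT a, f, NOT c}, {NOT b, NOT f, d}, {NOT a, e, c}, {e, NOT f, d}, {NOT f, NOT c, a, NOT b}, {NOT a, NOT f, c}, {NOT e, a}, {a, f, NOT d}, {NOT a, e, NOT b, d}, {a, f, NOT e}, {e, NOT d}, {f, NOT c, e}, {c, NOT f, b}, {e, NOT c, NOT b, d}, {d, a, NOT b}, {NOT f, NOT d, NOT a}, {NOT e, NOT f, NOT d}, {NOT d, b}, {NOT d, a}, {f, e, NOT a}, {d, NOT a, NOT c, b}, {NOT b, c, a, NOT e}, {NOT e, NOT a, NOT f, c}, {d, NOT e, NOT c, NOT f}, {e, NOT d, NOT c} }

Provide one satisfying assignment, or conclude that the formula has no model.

Suppose f = false.
The clause (a) is unit, so a = true.
The clause (NOT c) is unit, so c = false.
The clause (e) is unit, so e = true.
Suppose d = false.
Every clause is now satisfied; b is unconstrained.

a ↦ true,  b ↦ false,  c ↦ false,  d ↦ false,  e ↦ true,  f ↦ false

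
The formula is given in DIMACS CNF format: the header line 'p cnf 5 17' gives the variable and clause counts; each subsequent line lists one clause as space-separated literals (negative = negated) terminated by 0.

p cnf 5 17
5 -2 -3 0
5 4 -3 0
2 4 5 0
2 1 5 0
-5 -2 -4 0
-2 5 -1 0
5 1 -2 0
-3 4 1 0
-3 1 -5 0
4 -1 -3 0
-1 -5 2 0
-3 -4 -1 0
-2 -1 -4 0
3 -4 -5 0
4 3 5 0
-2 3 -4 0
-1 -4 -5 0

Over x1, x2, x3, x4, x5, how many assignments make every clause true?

There are 2^5 = 32 truth assignments over (x1, x2, x3, x4, x5).
Split on x3. With x3 = True, the clauses containing x3 are satisfied and ¬x3 drops from the rest; 0 of the 2^4 = 16 assignments to the other variables satisfy what remains.
With x3 = False, by the same count on the reduced clause set, 4 assignments work.
Total: 0 + 4 = 4.

4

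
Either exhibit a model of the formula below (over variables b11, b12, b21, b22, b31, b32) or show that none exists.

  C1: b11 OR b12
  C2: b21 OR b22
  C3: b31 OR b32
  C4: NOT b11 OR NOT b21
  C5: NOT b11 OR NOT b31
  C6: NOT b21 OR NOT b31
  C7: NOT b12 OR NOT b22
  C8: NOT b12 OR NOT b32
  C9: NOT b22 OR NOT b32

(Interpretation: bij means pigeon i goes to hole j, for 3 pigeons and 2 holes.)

Suppose b11 = true.
From the singleton clause (NOT b21), b21 = false.
From the singleton clause (b22), b22 = true.
From the singleton clause (NOT b31), b31 = false.
From the singleton clause (b32), b32 = true.
That conflicts with the unit clause (NOT b32).
That branch fails; take b11 = false instead.
From the singleton clause (b12), b12 = true.
From the singleton clause (NOT b22), b22 = false.
From the singleton clause (b21), b21 = true.
From the singleton clause (NOT b31), b31 = false.
From the singleton clause (b32), b32 = true.
That conflicts with the unit clause (NOT b32).
Neither b11 = true nor b11 = false works.

UNSATISFIABLE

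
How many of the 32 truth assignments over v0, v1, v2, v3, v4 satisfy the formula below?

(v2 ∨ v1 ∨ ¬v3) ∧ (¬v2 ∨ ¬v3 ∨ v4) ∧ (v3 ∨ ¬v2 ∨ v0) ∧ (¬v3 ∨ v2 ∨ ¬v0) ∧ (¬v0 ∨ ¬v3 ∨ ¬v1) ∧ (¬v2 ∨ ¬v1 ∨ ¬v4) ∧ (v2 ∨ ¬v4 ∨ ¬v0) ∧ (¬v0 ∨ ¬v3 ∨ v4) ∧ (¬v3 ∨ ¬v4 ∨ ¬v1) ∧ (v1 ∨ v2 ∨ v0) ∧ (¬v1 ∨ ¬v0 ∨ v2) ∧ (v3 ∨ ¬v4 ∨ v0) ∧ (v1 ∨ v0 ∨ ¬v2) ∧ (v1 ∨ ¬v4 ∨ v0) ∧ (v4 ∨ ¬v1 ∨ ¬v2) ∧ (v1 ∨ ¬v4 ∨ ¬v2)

There are 2^5 = 32 truth assignments over (v0, v1, v2, v3, v4).
Split on v0. With v0 = True, the clauses containing v0 are satisfied and ¬v0 drops from the rest; 2 of the 2^4 = 16 assignments to the other variables satisfy what remains.
With v0 = False, by the same count on the reduced clause set, 2 assignments work.
(One model: v0=F, v1=T, v2=F, v3=F, v4=F.)
Total: 2 + 2 = 4.

4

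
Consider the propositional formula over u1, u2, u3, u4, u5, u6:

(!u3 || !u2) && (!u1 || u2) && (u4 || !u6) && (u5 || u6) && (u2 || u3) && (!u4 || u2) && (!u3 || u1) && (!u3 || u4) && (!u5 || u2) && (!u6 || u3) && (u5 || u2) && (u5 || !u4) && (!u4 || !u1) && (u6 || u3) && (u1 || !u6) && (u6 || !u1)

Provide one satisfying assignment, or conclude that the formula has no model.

Case u3 = false:
From the singleton clause (u2), u2 = true.
From the singleton clause (!u6), u6 = false.
That conflicts with the unit clause (u6).
Undo u3 and try u3 = true.
From the singleton clause (!u2), u2 = false.
From the singleton clause (!u1), u1 = false.
That conflicts with the unit clause (u1).
Neither u3 = true nor u3 = false works.

UNSATISFIABLE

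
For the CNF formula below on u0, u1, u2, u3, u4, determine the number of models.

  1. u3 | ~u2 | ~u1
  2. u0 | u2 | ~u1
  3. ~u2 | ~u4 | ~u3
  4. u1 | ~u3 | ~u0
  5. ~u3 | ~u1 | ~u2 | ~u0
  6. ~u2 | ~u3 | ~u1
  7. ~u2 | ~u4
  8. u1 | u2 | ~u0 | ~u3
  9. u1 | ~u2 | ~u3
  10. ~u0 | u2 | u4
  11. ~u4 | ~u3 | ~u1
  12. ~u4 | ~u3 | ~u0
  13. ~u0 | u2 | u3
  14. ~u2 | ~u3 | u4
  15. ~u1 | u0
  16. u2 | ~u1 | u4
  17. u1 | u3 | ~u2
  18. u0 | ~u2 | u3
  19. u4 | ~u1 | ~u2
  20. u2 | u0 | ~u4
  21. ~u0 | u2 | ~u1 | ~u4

There are 2^5 = 32 truth assignments over (u0, u1, u2, u3, u4).
Split on u2. With u2 = 1, the clauses containing u2 are satisfied and ~u2 drops from the rest; 0 of the 2^4 = 16 assignments to the other variables satisfy what remains.
With u2 = 0, by the same count on the reduced clause set, 2 assignments work.
(One model: u0=F, u1=F, u2=F, u3=F, u4=F.)
Total: 0 + 2 = 2.

2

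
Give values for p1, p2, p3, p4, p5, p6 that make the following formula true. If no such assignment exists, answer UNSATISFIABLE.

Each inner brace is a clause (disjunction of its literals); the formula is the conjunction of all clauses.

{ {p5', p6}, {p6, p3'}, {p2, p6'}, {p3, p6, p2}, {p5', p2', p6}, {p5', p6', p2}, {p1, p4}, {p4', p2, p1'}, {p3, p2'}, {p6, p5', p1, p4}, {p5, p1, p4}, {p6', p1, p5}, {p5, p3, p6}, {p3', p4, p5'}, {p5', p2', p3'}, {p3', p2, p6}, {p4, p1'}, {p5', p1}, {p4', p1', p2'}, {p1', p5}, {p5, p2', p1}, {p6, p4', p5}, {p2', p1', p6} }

UNSATISFIABLE

Suppose p5 = 0.
(p1') alone gives p1 = 0.
(p4) alone gives p4 = 1.
(p6') alone gives p6 = 0.
Now (p6) is unsatisfied and unit — conflict.
Backtrack on p5: now try p5 = 1.
(p6) alone gives p6 = 1.
(p2) alone gives p2 = 1.
(p3) alone gives p3 = 1.
Now (p3') is unsatisfied and unit — conflict.
Either choice for p5 ends in contradiction.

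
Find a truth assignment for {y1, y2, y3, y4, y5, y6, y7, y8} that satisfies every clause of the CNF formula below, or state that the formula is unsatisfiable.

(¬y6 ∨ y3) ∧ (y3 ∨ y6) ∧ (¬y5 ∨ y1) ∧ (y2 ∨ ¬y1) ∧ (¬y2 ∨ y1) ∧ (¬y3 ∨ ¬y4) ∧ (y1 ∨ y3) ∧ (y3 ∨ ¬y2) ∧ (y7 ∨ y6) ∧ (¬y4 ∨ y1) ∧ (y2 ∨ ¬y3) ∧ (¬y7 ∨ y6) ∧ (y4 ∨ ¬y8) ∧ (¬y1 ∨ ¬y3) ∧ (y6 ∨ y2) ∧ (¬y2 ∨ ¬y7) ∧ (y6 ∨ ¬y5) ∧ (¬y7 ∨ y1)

UNSATISFIABLE

Suppose y6 = False.
From the singleton clause (y3), y3 = True.
From the singleton clause (¬y4), y4 = False.
From the singleton clause (y7), y7 = True.
Now (¬y7) is unsatisfied and unit — conflict.
Undo y6 and try y6 = True.
From the singleton clause (y3), y3 = True.
From the singleton clause (¬y4), y4 = False.
From the singleton clause (y2), y2 = True.
From the singleton clause (y1), y1 = True.
Now (¬y1) is unsatisfied and unit — conflict.
Both values of y6 lead to a conflict.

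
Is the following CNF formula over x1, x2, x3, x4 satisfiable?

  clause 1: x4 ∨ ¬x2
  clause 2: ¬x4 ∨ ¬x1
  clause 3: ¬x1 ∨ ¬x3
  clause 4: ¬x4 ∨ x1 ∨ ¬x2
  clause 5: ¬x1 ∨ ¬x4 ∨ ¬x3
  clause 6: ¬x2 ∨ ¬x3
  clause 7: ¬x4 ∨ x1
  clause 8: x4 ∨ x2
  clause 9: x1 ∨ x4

Unsatisfiable

Branch on x4: set x4 = True.
Unit clause (¬x1) forces x1 = False.
Now (x1) is unsatisfied and unit — conflict.
Backtrack on x4: now try x4 = False.
Unit clause (¬x2) forces x2 = False.
Now (x2) is unsatisfied and unit — conflict.
Both values of x4 lead to a conflict.
No assignment satisfies every clause.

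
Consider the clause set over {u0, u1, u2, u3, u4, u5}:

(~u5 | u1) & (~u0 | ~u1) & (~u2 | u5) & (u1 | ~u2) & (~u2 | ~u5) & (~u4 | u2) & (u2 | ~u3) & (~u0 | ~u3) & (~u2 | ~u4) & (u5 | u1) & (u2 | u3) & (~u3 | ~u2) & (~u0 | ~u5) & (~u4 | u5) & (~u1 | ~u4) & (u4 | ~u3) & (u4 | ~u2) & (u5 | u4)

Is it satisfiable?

Case u5 = 0:
From the singleton clause (~u2), u2 = 0.
From the singleton clause (~u4), u4 = 0.
That conflicts with the unit clause (u4).
Undo u5 and try u5 = 1.
From the singleton clause (u1), u1 = 1.
From the singleton clause (~u0), u0 = 0.
From the singleton clause (~u2), u2 = 0.
From the singleton clause (~u4), u4 = 0.
From the singleton clause (~u3), u3 = 0.
That conflicts with the unit clause (u3).
Neither u5 = 1 nor u5 = 0 works.
No assignment satisfies every clause.

No, unsatisfiable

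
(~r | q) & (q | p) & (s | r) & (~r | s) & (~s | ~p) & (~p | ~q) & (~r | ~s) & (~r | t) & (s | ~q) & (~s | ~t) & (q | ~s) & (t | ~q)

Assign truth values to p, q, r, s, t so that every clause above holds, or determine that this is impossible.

UNSATISFIABLE

Suppose r = 0.
(s) alone gives s = 1.
(~p) alone gives p = 0.
(q) alone gives q = 1.
(~t) alone gives t = 0.
That conflicts with the unit clause (t).
So r must be the other value — set r = 1.
(q) alone gives q = 1.
(s) alone gives s = 1.
That conflicts with the unit clause (~s).
Either choice for r ends in contradiction.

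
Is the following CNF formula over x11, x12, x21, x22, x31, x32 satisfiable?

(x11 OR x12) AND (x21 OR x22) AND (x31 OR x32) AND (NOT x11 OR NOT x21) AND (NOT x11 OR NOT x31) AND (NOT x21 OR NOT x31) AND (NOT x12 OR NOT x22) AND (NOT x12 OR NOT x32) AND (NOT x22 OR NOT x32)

Suppose x11 = true.
Unit clause (NOT x21) forces x21 = false.
Unit clause (x22) forces x22 = true.
Unit clause (NOT x31) forces x31 = false.
Unit clause (x32) forces x32 = true.
Now (NOT x32) is unsatisfied and unit — conflict.
So x11 must be the other value — set x11 = false.
Unit clause (x12) forces x12 = true.
Unit clause (NOT x22) forces x22 = false.
Unit clause (x21) forces x21 = true.
Unit clause (NOT x31) forces x31 = false.
Unit clause (x32) forces x32 = true.
Now (NOT x32) is unsatisfied and unit — conflict.
Both values of x11 lead to a conflict.
No assignment satisfies every clause.

No, unsatisfiable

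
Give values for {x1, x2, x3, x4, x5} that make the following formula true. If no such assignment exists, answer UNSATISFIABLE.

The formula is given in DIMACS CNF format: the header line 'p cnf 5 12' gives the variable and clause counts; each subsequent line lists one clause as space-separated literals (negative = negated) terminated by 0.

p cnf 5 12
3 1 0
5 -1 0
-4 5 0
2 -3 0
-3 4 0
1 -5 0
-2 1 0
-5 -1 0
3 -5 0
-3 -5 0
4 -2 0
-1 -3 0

Try x3 = True.
From the singleton clause (x2), x2 = True.
From the singleton clause (x4), x4 = True.
From the singleton clause (x5), x5 = True.
Now (¬x5) is unsatisfied and unit — conflict.
That branch fails; take x3 = False instead.
From the singleton clause (x1), x1 = True.
From the singleton clause (x5), x5 = True.
Now (¬x5) is unsatisfied and unit — conflict.
Either choice for x3 ends in contradiction.

UNSATISFIABLE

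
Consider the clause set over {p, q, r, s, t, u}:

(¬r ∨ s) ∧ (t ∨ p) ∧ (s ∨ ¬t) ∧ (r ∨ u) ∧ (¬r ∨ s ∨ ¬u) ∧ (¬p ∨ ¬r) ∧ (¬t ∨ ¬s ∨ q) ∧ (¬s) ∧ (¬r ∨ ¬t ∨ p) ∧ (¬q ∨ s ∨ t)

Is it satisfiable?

The clause (¬s) is unit, so s = False.
The clause (¬r) is unit, so r = False.
The clause (¬t) is unit, so t = False.
The clause (p) is unit, so p = True.
The clause (u) is unit, so u = True.
The clause (¬q) is unit, so q = False.
This assignment satisfies each clause.
A satisfying assignment: p=True,  q=False,  r=False,  s=False,  t=False,  u=True.

Yes, satisfiable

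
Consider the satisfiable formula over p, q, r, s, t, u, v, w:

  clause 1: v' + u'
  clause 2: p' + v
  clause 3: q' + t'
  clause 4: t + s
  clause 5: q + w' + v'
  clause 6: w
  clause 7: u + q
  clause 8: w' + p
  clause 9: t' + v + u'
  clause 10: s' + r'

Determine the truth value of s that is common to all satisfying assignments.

Suppose s = 0.
The clause (t) is unit, so t = 1.
The clause (q') is unit, so q = 0.
The clause (w) is unit, so w = 1.
The clause (v') is unit, so v = 0.
The clause (p') is unit, so p = 0.
Now (p) is unsatisfied and unit — conflict.
So every satisfying assignment has s = True.

True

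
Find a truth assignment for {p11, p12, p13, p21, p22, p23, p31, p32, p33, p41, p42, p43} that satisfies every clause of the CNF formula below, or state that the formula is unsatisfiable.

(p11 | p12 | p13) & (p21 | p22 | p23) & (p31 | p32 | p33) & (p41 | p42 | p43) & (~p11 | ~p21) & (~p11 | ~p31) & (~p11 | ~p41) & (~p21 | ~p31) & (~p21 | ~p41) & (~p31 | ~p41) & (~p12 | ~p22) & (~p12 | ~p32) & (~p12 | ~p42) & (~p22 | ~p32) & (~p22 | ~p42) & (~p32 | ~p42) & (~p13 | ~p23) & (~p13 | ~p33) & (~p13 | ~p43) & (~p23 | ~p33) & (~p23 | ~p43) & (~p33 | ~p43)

UNSATISFIABLE

Case p11 = 0:
Case p12 = 1:
(~p22) alone gives p22 = 0.
(~p32) alone gives p32 = 0.
(~p42) alone gives p42 = 0.
Case p21 = 1:
(~p31) alone gives p31 = 0.
(p33) alone gives p33 = 1.
(~p41) alone gives p41 = 0.
(p43) alone gives p43 = 1.
Now (~p43) is unsatisfied and unit — conflict.
Undo p21 and try p21 = 0.
(p23) alone gives p23 = 1.
(~p13) alone gives p13 = 0.
(~p33) alone gives p33 = 0.
(p31) alone gives p31 = 1.
(~p41) alone gives p41 = 0.
(p43) alone gives p43 = 1.
Now (~p43) is unsatisfied and unit — conflict.
Both values of p21 lead to a conflict.
Undo p12 and try p12 = 0.
(p13) alone gives p13 = 1.
(~p23) alone gives p23 = 0.
(~p33) alone gives p33 = 0.
(~p43) alone gives p43 = 0.
Case p21 = 1:
(~p31) alone gives p31 = 0.
(p32) alone gives p32 = 1.
(~p41) alone gives p41 = 0.
(p42) alone gives p42 = 1.
Now (~p42) is unsatisfied and unit — conflict.
Undo p21 and try p21 = 0.
(p22) alone gives p22 = 1.
(~p32) alone gives p32 = 0.
(p31) alone gives p31 = 1.
(~p41) alone gives p41 = 0.
(p42) alone gives p42 = 1.
Now (~p42) is unsatisfied and unit — conflict.
Both values of p21 lead to a conflict.
Both values of p12 lead to a conflict.
Undo p11 and try p11 = 1.
(~p21) alone gives p21 = 0.
(~p31) alone gives p31 = 0.
(~p41) alone gives p41 = 0.
Case p22 = 1:
(~p12) alone gives p12 = 0.
(~p32) alone gives p32 = 0.
(p33) alone gives p33 = 1.
(~p42) alone gives p42 = 0.
(p43) alone gives p43 = 1.
Now (~p43) is unsatisfied and unit — conflict.
Undo p22 and try p22 = 0.
(p23) alone gives p23 = 1.
(~p13) alone gives p13 = 0.
(~p33) alone gives p33 = 0.
(p32) alone gives p32 = 1.
(~p12) alone gives p12 = 0.
(~p42) alone gives p42 = 0.
(p43) alone gives p43 = 1.
Now (~p43) is unsatisfied and unit — conflict.
Both values of p22 lead to a conflict.
Both values of p11 lead to a conflict.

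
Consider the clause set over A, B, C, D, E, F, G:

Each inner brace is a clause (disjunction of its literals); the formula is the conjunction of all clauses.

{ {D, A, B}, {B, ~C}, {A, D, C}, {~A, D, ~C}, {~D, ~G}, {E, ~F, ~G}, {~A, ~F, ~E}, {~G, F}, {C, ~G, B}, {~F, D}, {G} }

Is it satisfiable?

The clause (G) is unit, so G = 1.
The clause (~D) is unit, so D = 0.
The clause (F) is unit, so F = 1.
Now (~F) is unsatisfied and unit — conflict.
No assignment satisfies every clause.

No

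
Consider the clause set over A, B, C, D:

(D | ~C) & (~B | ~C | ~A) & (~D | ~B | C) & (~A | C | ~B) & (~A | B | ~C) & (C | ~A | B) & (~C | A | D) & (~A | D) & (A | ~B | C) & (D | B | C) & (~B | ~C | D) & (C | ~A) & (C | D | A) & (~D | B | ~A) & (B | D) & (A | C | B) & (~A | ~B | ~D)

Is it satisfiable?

Satisfiable

Case D = 1:
Case B = 0:
The clause (~A) is unit, so A = 0.
The clause (C) is unit, so C = 1.
All clauses are satisfied.
A satisfying assignment: A: 0; B: 0; C: 1; D: 1.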